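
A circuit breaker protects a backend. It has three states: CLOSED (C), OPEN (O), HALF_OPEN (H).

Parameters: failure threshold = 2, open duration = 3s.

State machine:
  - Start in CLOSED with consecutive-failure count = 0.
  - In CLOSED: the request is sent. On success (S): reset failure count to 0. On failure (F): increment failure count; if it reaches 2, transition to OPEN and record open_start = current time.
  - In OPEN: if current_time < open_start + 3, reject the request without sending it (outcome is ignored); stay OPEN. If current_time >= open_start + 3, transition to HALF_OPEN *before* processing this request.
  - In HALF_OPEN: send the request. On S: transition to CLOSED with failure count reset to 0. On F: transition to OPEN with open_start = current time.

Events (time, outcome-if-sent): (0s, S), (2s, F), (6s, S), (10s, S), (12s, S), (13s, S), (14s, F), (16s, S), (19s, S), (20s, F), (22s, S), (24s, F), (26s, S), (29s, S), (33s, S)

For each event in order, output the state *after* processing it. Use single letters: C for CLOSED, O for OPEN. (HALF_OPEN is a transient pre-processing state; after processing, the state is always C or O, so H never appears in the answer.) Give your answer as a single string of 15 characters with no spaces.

Answer: CCCCCCCCCCCCCCC

Derivation:
State after each event:
  event#1 t=0s outcome=S: state=CLOSED
  event#2 t=2s outcome=F: state=CLOSED
  event#3 t=6s outcome=S: state=CLOSED
  event#4 t=10s outcome=S: state=CLOSED
  event#5 t=12s outcome=S: state=CLOSED
  event#6 t=13s outcome=S: state=CLOSED
  event#7 t=14s outcome=F: state=CLOSED
  event#8 t=16s outcome=S: state=CLOSED
  event#9 t=19s outcome=S: state=CLOSED
  event#10 t=20s outcome=F: state=CLOSED
  event#11 t=22s outcome=S: state=CLOSED
  event#12 t=24s outcome=F: state=CLOSED
  event#13 t=26s outcome=S: state=CLOSED
  event#14 t=29s outcome=S: state=CLOSED
  event#15 t=33s outcome=S: state=CLOSED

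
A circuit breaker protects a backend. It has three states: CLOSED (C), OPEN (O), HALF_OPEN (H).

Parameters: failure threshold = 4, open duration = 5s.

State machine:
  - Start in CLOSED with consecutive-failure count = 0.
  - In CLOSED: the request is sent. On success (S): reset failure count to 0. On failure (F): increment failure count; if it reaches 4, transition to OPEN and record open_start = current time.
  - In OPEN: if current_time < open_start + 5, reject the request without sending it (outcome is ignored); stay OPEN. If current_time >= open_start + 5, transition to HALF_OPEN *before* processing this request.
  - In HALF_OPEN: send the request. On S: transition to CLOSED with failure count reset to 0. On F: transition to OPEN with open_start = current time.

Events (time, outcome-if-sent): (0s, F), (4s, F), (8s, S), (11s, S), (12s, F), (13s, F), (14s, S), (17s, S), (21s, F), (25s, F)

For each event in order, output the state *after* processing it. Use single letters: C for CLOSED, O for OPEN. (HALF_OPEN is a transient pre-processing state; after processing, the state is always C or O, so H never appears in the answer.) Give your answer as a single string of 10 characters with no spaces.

State after each event:
  event#1 t=0s outcome=F: state=CLOSED
  event#2 t=4s outcome=F: state=CLOSED
  event#3 t=8s outcome=S: state=CLOSED
  event#4 t=11s outcome=S: state=CLOSED
  event#5 t=12s outcome=F: state=CLOSED
  event#6 t=13s outcome=F: state=CLOSED
  event#7 t=14s outcome=S: state=CLOSED
  event#8 t=17s outcome=S: state=CLOSED
  event#9 t=21s outcome=F: state=CLOSED
  event#10 t=25s outcome=F: state=CLOSED

Answer: CCCCCCCCCC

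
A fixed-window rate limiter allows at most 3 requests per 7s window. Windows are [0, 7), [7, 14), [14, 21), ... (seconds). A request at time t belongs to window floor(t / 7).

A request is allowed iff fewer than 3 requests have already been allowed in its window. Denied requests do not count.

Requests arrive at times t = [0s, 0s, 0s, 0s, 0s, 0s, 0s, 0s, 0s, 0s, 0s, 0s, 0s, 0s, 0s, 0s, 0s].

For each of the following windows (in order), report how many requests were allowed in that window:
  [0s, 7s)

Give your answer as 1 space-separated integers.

Processing requests:
  req#1 t=0s (window 0): ALLOW
  req#2 t=0s (window 0): ALLOW
  req#3 t=0s (window 0): ALLOW
  req#4 t=0s (window 0): DENY
  req#5 t=0s (window 0): DENY
  req#6 t=0s (window 0): DENY
  req#7 t=0s (window 0): DENY
  req#8 t=0s (window 0): DENY
  req#9 t=0s (window 0): DENY
  req#10 t=0s (window 0): DENY
  req#11 t=0s (window 0): DENY
  req#12 t=0s (window 0): DENY
  req#13 t=0s (window 0): DENY
  req#14 t=0s (window 0): DENY
  req#15 t=0s (window 0): DENY
  req#16 t=0s (window 0): DENY
  req#17 t=0s (window 0): DENY

Allowed counts by window: 3

Answer: 3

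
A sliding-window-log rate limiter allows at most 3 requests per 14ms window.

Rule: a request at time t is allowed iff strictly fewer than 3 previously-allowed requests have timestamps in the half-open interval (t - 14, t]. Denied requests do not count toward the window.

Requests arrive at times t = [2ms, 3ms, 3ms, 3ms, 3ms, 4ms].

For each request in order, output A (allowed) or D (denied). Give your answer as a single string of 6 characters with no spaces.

Answer: AAADDD

Derivation:
Tracking allowed requests in the window:
  req#1 t=2ms: ALLOW
  req#2 t=3ms: ALLOW
  req#3 t=3ms: ALLOW
  req#4 t=3ms: DENY
  req#5 t=3ms: DENY
  req#6 t=4ms: DENY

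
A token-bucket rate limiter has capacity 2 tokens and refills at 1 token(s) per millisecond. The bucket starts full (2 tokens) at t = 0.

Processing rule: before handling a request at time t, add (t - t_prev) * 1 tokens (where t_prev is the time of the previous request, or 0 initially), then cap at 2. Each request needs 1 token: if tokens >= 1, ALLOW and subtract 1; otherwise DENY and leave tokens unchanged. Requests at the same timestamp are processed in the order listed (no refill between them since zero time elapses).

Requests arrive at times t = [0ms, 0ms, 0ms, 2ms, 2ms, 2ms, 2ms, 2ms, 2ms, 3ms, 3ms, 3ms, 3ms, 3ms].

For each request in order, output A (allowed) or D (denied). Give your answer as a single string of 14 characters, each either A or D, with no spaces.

Simulating step by step:
  req#1 t=0ms: ALLOW
  req#2 t=0ms: ALLOW
  req#3 t=0ms: DENY
  req#4 t=2ms: ALLOW
  req#5 t=2ms: ALLOW
  req#6 t=2ms: DENY
  req#7 t=2ms: DENY
  req#8 t=2ms: DENY
  req#9 t=2ms: DENY
  req#10 t=3ms: ALLOW
  req#11 t=3ms: DENY
  req#12 t=3ms: DENY
  req#13 t=3ms: DENY
  req#14 t=3ms: DENY

Answer: AADAADDDDADDDD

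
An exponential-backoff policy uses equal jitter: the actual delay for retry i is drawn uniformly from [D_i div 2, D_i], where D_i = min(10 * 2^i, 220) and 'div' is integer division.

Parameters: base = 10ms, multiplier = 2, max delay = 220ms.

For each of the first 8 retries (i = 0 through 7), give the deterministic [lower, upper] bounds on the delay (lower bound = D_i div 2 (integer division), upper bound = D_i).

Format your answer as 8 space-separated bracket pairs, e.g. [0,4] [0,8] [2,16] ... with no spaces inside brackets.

Answer: [5,10] [10,20] [20,40] [40,80] [80,160] [110,220] [110,220] [110,220]

Derivation:
Computing bounds per retry:
  i=0: D_i=min(10*2^0,220)=10, bounds=[5,10]
  i=1: D_i=min(10*2^1,220)=20, bounds=[10,20]
  i=2: D_i=min(10*2^2,220)=40, bounds=[20,40]
  i=3: D_i=min(10*2^3,220)=80, bounds=[40,80]
  i=4: D_i=min(10*2^4,220)=160, bounds=[80,160]
  i=5: D_i=min(10*2^5,220)=220, bounds=[110,220]
  i=6: D_i=min(10*2^6,220)=220, bounds=[110,220]
  i=7: D_i=min(10*2^7,220)=220, bounds=[110,220]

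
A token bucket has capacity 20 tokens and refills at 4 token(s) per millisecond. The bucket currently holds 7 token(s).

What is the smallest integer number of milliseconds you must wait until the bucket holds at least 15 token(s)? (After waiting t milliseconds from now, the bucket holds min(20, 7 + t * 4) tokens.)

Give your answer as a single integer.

Need 7 + t * 4 >= 15, so t >= 8/4.
Smallest integer t = ceil(8/4) = 2.

Answer: 2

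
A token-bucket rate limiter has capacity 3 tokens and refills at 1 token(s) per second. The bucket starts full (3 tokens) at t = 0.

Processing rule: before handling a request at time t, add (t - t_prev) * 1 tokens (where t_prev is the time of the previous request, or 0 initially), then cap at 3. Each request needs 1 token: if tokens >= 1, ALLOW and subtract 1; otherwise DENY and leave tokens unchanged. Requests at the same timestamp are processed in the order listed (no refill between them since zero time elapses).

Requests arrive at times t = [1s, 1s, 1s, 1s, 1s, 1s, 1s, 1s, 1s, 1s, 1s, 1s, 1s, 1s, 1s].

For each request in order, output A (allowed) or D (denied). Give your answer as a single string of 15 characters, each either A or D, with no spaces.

Answer: AAADDDDDDDDDDDD

Derivation:
Simulating step by step:
  req#1 t=1s: ALLOW
  req#2 t=1s: ALLOW
  req#3 t=1s: ALLOW
  req#4 t=1s: DENY
  req#5 t=1s: DENY
  req#6 t=1s: DENY
  req#7 t=1s: DENY
  req#8 t=1s: DENY
  req#9 t=1s: DENY
  req#10 t=1s: DENY
  req#11 t=1s: DENY
  req#12 t=1s: DENY
  req#13 t=1s: DENY
  req#14 t=1s: DENY
  req#15 t=1s: DENY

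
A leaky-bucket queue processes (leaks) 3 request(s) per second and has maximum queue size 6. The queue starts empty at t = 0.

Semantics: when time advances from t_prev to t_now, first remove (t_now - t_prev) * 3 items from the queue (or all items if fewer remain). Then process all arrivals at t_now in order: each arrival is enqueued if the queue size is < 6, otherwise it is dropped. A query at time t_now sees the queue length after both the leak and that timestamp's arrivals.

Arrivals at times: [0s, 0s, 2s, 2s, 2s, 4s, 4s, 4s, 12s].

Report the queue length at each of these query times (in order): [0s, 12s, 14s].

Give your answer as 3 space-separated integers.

Answer: 2 1 0

Derivation:
Queue lengths at query times:
  query t=0s: backlog = 2
  query t=12s: backlog = 1
  query t=14s: backlog = 0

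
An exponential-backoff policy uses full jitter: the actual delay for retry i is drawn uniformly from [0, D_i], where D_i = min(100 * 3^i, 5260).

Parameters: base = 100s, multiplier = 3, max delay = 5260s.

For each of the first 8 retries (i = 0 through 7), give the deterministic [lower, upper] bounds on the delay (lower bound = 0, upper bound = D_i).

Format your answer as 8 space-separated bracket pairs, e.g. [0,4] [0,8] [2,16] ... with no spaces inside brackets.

Answer: [0,100] [0,300] [0,900] [0,2700] [0,5260] [0,5260] [0,5260] [0,5260]

Derivation:
Computing bounds per retry:
  i=0: D_i=min(100*3^0,5260)=100, bounds=[0,100]
  i=1: D_i=min(100*3^1,5260)=300, bounds=[0,300]
  i=2: D_i=min(100*3^2,5260)=900, bounds=[0,900]
  i=3: D_i=min(100*3^3,5260)=2700, bounds=[0,2700]
  i=4: D_i=min(100*3^4,5260)=5260, bounds=[0,5260]
  i=5: D_i=min(100*3^5,5260)=5260, bounds=[0,5260]
  i=6: D_i=min(100*3^6,5260)=5260, bounds=[0,5260]
  i=7: D_i=min(100*3^7,5260)=5260, bounds=[0,5260]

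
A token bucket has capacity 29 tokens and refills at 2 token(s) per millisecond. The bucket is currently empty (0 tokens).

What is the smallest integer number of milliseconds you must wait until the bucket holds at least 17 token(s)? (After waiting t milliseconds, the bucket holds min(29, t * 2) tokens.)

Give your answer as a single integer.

Need t * 2 >= 17, so t >= 17/2.
Smallest integer t = ceil(17/2) = 9.

Answer: 9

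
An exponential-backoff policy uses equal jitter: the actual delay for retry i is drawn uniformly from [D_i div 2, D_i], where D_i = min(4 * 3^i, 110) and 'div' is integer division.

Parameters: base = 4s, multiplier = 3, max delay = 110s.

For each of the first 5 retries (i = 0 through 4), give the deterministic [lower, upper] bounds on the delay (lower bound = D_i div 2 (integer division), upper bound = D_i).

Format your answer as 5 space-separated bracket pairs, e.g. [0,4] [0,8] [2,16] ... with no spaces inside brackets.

Computing bounds per retry:
  i=0: D_i=min(4*3^0,110)=4, bounds=[2,4]
  i=1: D_i=min(4*3^1,110)=12, bounds=[6,12]
  i=2: D_i=min(4*3^2,110)=36, bounds=[18,36]
  i=3: D_i=min(4*3^3,110)=108, bounds=[54,108]
  i=4: D_i=min(4*3^4,110)=110, bounds=[55,110]

Answer: [2,4] [6,12] [18,36] [54,108] [55,110]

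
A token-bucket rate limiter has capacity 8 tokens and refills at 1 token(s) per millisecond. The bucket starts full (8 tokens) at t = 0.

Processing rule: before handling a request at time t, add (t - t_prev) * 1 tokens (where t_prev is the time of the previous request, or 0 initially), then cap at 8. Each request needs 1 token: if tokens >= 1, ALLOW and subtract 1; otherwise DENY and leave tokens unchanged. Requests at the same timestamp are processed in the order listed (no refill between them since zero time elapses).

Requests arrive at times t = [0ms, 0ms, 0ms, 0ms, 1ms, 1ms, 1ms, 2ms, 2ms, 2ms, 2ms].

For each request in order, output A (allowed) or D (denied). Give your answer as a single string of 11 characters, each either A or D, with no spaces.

Simulating step by step:
  req#1 t=0ms: ALLOW
  req#2 t=0ms: ALLOW
  req#3 t=0ms: ALLOW
  req#4 t=0ms: ALLOW
  req#5 t=1ms: ALLOW
  req#6 t=1ms: ALLOW
  req#7 t=1ms: ALLOW
  req#8 t=2ms: ALLOW
  req#9 t=2ms: ALLOW
  req#10 t=2ms: ALLOW
  req#11 t=2ms: DENY

Answer: AAAAAAAAAAD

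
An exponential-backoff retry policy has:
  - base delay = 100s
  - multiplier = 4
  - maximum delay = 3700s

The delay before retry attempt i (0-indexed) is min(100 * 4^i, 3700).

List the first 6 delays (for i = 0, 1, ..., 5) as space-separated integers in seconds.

Computing each delay:
  i=0: min(100*4^0, 3700) = 100
  i=1: min(100*4^1, 3700) = 400
  i=2: min(100*4^2, 3700) = 1600
  i=3: min(100*4^3, 3700) = 3700
  i=4: min(100*4^4, 3700) = 3700
  i=5: min(100*4^5, 3700) = 3700

Answer: 100 400 1600 3700 3700 3700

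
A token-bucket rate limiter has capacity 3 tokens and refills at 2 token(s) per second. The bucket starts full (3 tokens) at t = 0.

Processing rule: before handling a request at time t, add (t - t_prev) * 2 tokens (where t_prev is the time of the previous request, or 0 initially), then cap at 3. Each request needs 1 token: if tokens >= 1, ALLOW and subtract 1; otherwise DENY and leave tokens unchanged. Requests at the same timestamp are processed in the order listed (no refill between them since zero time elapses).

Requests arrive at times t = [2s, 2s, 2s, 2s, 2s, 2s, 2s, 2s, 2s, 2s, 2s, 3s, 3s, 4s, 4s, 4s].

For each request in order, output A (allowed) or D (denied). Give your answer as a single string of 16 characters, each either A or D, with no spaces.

Answer: AAADDDDDDDDAAAAD

Derivation:
Simulating step by step:
  req#1 t=2s: ALLOW
  req#2 t=2s: ALLOW
  req#3 t=2s: ALLOW
  req#4 t=2s: DENY
  req#5 t=2s: DENY
  req#6 t=2s: DENY
  req#7 t=2s: DENY
  req#8 t=2s: DENY
  req#9 t=2s: DENY
  req#10 t=2s: DENY
  req#11 t=2s: DENY
  req#12 t=3s: ALLOW
  req#13 t=3s: ALLOW
  req#14 t=4s: ALLOW
  req#15 t=4s: ALLOW
  req#16 t=4s: DENY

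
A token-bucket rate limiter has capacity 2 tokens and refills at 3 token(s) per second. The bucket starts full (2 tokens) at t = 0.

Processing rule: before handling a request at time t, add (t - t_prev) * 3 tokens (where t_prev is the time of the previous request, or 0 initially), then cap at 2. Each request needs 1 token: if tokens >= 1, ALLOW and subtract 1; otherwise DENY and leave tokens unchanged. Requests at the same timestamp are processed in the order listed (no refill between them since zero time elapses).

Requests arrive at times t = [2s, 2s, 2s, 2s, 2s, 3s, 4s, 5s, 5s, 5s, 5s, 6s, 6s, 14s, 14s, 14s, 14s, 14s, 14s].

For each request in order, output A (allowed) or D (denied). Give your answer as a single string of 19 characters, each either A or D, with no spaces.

Simulating step by step:
  req#1 t=2s: ALLOW
  req#2 t=2s: ALLOW
  req#3 t=2s: DENY
  req#4 t=2s: DENY
  req#5 t=2s: DENY
  req#6 t=3s: ALLOW
  req#7 t=4s: ALLOW
  req#8 t=5s: ALLOW
  req#9 t=5s: ALLOW
  req#10 t=5s: DENY
  req#11 t=5s: DENY
  req#12 t=6s: ALLOW
  req#13 t=6s: ALLOW
  req#14 t=14s: ALLOW
  req#15 t=14s: ALLOW
  req#16 t=14s: DENY
  req#17 t=14s: DENY
  req#18 t=14s: DENY
  req#19 t=14s: DENY

Answer: AADDDAAAADDAAAADDDD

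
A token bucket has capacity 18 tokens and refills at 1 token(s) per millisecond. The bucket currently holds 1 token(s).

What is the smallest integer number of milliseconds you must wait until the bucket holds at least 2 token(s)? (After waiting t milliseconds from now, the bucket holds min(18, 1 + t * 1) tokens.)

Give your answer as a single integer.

Answer: 1

Derivation:
Need 1 + t * 1 >= 2, so t >= 1/1.
Smallest integer t = ceil(1/1) = 1.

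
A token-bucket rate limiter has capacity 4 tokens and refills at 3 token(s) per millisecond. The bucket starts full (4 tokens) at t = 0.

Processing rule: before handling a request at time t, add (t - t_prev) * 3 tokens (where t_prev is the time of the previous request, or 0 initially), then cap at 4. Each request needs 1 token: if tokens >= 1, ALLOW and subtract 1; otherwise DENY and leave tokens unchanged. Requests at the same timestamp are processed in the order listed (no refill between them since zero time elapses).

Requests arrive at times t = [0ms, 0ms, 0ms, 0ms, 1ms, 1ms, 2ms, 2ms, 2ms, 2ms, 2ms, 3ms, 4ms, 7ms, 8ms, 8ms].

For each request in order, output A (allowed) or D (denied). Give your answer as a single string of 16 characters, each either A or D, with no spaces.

Simulating step by step:
  req#1 t=0ms: ALLOW
  req#2 t=0ms: ALLOW
  req#3 t=0ms: ALLOW
  req#4 t=0ms: ALLOW
  req#5 t=1ms: ALLOW
  req#6 t=1ms: ALLOW
  req#7 t=2ms: ALLOW
  req#8 t=2ms: ALLOW
  req#9 t=2ms: ALLOW
  req#10 t=2ms: ALLOW
  req#11 t=2ms: DENY
  req#12 t=3ms: ALLOW
  req#13 t=4ms: ALLOW
  req#14 t=7ms: ALLOW
  req#15 t=8ms: ALLOW
  req#16 t=8ms: ALLOW

Answer: AAAAAAAAAADAAAAA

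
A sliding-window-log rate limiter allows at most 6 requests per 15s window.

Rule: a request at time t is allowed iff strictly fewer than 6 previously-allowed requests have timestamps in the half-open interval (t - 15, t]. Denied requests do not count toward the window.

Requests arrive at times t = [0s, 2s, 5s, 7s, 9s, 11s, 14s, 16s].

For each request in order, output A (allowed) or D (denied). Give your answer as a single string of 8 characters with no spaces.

Answer: AAAAAADA

Derivation:
Tracking allowed requests in the window:
  req#1 t=0s: ALLOW
  req#2 t=2s: ALLOW
  req#3 t=5s: ALLOW
  req#4 t=7s: ALLOW
  req#5 t=9s: ALLOW
  req#6 t=11s: ALLOW
  req#7 t=14s: DENY
  req#8 t=16s: ALLOW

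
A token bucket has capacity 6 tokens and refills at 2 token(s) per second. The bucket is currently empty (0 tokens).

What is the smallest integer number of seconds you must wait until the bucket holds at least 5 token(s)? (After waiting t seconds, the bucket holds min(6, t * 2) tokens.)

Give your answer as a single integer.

Need t * 2 >= 5, so t >= 5/2.
Smallest integer t = ceil(5/2) = 3.

Answer: 3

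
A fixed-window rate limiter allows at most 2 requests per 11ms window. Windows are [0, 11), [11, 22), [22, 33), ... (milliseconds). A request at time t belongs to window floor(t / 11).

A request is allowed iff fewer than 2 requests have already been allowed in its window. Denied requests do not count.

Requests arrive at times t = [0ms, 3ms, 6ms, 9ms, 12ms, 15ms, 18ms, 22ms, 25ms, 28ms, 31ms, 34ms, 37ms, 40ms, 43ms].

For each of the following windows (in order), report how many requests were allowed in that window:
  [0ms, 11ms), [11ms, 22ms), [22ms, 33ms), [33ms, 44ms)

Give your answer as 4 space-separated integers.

Processing requests:
  req#1 t=0ms (window 0): ALLOW
  req#2 t=3ms (window 0): ALLOW
  req#3 t=6ms (window 0): DENY
  req#4 t=9ms (window 0): DENY
  req#5 t=12ms (window 1): ALLOW
  req#6 t=15ms (window 1): ALLOW
  req#7 t=18ms (window 1): DENY
  req#8 t=22ms (window 2): ALLOW
  req#9 t=25ms (window 2): ALLOW
  req#10 t=28ms (window 2): DENY
  req#11 t=31ms (window 2): DENY
  req#12 t=34ms (window 3): ALLOW
  req#13 t=37ms (window 3): ALLOW
  req#14 t=40ms (window 3): DENY
  req#15 t=43ms (window 3): DENY

Allowed counts by window: 2 2 2 2

Answer: 2 2 2 2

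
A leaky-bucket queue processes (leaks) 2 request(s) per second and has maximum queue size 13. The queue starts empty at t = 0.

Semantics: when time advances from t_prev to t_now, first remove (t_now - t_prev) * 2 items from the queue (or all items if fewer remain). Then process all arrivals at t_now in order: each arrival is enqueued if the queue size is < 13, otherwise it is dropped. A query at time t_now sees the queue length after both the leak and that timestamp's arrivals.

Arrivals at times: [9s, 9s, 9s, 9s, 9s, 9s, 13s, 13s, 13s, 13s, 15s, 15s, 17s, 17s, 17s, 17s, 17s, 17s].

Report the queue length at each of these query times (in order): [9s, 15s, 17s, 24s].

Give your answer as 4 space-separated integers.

Answer: 6 2 6 0

Derivation:
Queue lengths at query times:
  query t=9s: backlog = 6
  query t=15s: backlog = 2
  query t=17s: backlog = 6
  query t=24s: backlog = 0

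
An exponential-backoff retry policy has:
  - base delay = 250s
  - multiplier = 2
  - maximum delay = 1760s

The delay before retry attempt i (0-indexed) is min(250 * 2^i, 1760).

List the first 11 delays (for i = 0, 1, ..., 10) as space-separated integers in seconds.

Computing each delay:
  i=0: min(250*2^0, 1760) = 250
  i=1: min(250*2^1, 1760) = 500
  i=2: min(250*2^2, 1760) = 1000
  i=3: min(250*2^3, 1760) = 1760
  i=4: min(250*2^4, 1760) = 1760
  i=5: min(250*2^5, 1760) = 1760
  i=6: min(250*2^6, 1760) = 1760
  i=7: min(250*2^7, 1760) = 1760
  i=8: min(250*2^8, 1760) = 1760
  i=9: min(250*2^9, 1760) = 1760
  i=10: min(250*2^10, 1760) = 1760

Answer: 250 500 1000 1760 1760 1760 1760 1760 1760 1760 1760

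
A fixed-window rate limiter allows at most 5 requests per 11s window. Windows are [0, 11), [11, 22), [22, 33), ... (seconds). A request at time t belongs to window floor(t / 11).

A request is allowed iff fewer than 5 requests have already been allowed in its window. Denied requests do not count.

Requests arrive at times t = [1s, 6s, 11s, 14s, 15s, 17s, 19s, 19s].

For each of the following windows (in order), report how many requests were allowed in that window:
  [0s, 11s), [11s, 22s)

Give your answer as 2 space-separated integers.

Answer: 2 5

Derivation:
Processing requests:
  req#1 t=1s (window 0): ALLOW
  req#2 t=6s (window 0): ALLOW
  req#3 t=11s (window 1): ALLOW
  req#4 t=14s (window 1): ALLOW
  req#5 t=15s (window 1): ALLOW
  req#6 t=17s (window 1): ALLOW
  req#7 t=19s (window 1): ALLOW
  req#8 t=19s (window 1): DENY

Allowed counts by window: 2 5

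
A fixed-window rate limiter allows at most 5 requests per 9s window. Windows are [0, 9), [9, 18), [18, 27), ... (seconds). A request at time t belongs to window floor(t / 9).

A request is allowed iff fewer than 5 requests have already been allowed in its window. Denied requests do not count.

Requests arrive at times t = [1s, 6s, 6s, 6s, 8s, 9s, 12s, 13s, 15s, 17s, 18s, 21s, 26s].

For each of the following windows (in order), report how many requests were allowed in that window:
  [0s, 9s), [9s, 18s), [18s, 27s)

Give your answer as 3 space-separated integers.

Processing requests:
  req#1 t=1s (window 0): ALLOW
  req#2 t=6s (window 0): ALLOW
  req#3 t=6s (window 0): ALLOW
  req#4 t=6s (window 0): ALLOW
  req#5 t=8s (window 0): ALLOW
  req#6 t=9s (window 1): ALLOW
  req#7 t=12s (window 1): ALLOW
  req#8 t=13s (window 1): ALLOW
  req#9 t=15s (window 1): ALLOW
  req#10 t=17s (window 1): ALLOW
  req#11 t=18s (window 2): ALLOW
  req#12 t=21s (window 2): ALLOW
  req#13 t=26s (window 2): ALLOW

Allowed counts by window: 5 5 3

Answer: 5 5 3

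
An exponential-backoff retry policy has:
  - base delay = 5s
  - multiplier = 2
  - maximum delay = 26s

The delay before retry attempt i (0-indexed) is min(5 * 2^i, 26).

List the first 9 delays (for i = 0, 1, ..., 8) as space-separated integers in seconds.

Answer: 5 10 20 26 26 26 26 26 26

Derivation:
Computing each delay:
  i=0: min(5*2^0, 26) = 5
  i=1: min(5*2^1, 26) = 10
  i=2: min(5*2^2, 26) = 20
  i=3: min(5*2^3, 26) = 26
  i=4: min(5*2^4, 26) = 26
  i=5: min(5*2^5, 26) = 26
  i=6: min(5*2^6, 26) = 26
  i=7: min(5*2^7, 26) = 26
  i=8: min(5*2^8, 26) = 26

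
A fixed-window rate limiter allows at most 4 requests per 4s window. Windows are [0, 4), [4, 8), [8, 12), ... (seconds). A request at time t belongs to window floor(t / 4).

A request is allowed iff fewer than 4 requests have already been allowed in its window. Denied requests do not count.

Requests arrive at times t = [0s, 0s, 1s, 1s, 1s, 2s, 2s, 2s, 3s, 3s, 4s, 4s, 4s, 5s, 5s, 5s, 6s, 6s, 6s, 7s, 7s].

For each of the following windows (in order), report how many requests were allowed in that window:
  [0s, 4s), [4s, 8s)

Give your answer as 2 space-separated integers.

Answer: 4 4

Derivation:
Processing requests:
  req#1 t=0s (window 0): ALLOW
  req#2 t=0s (window 0): ALLOW
  req#3 t=1s (window 0): ALLOW
  req#4 t=1s (window 0): ALLOW
  req#5 t=1s (window 0): DENY
  req#6 t=2s (window 0): DENY
  req#7 t=2s (window 0): DENY
  req#8 t=2s (window 0): DENY
  req#9 t=3s (window 0): DENY
  req#10 t=3s (window 0): DENY
  req#11 t=4s (window 1): ALLOW
  req#12 t=4s (window 1): ALLOW
  req#13 t=4s (window 1): ALLOW
  req#14 t=5s (window 1): ALLOW
  req#15 t=5s (window 1): DENY
  req#16 t=5s (window 1): DENY
  req#17 t=6s (window 1): DENY
  req#18 t=6s (window 1): DENY
  req#19 t=6s (window 1): DENY
  req#20 t=7s (window 1): DENY
  req#21 t=7s (window 1): DENY

Allowed counts by window: 4 4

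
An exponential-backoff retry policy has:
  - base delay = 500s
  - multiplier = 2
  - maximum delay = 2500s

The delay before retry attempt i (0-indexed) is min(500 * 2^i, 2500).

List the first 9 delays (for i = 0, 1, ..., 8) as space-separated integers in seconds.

Computing each delay:
  i=0: min(500*2^0, 2500) = 500
  i=1: min(500*2^1, 2500) = 1000
  i=2: min(500*2^2, 2500) = 2000
  i=3: min(500*2^3, 2500) = 2500
  i=4: min(500*2^4, 2500) = 2500
  i=5: min(500*2^5, 2500) = 2500
  i=6: min(500*2^6, 2500) = 2500
  i=7: min(500*2^7, 2500) = 2500
  i=8: min(500*2^8, 2500) = 2500

Answer: 500 1000 2000 2500 2500 2500 2500 2500 2500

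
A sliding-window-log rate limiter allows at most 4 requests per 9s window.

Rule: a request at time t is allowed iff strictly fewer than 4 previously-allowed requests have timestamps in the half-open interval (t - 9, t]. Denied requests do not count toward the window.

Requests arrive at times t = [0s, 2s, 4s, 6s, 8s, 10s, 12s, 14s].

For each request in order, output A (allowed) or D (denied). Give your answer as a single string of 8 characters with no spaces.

Tracking allowed requests in the window:
  req#1 t=0s: ALLOW
  req#2 t=2s: ALLOW
  req#3 t=4s: ALLOW
  req#4 t=6s: ALLOW
  req#5 t=8s: DENY
  req#6 t=10s: ALLOW
  req#7 t=12s: ALLOW
  req#8 t=14s: ALLOW

Answer: AAAADAAA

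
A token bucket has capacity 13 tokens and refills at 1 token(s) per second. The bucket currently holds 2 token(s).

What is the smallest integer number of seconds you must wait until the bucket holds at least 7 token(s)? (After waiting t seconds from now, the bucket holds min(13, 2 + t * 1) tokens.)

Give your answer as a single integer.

Need 2 + t * 1 >= 7, so t >= 5/1.
Smallest integer t = ceil(5/1) = 5.

Answer: 5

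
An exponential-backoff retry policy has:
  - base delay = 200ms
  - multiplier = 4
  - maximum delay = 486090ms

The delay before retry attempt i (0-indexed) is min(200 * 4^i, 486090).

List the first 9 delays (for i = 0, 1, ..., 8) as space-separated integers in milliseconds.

Answer: 200 800 3200 12800 51200 204800 486090 486090 486090

Derivation:
Computing each delay:
  i=0: min(200*4^0, 486090) = 200
  i=1: min(200*4^1, 486090) = 800
  i=2: min(200*4^2, 486090) = 3200
  i=3: min(200*4^3, 486090) = 12800
  i=4: min(200*4^4, 486090) = 51200
  i=5: min(200*4^5, 486090) = 204800
  i=6: min(200*4^6, 486090) = 486090
  i=7: min(200*4^7, 486090) = 486090
  i=8: min(200*4^8, 486090) = 486090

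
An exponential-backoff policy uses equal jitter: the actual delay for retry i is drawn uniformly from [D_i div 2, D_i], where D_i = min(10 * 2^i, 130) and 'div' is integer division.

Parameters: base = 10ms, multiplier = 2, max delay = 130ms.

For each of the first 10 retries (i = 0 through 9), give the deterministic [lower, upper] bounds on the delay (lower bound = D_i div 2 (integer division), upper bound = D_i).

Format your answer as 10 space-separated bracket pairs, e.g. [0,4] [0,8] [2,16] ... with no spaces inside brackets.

Computing bounds per retry:
  i=0: D_i=min(10*2^0,130)=10, bounds=[5,10]
  i=1: D_i=min(10*2^1,130)=20, bounds=[10,20]
  i=2: D_i=min(10*2^2,130)=40, bounds=[20,40]
  i=3: D_i=min(10*2^3,130)=80, bounds=[40,80]
  i=4: D_i=min(10*2^4,130)=130, bounds=[65,130]
  i=5: D_i=min(10*2^5,130)=130, bounds=[65,130]
  i=6: D_i=min(10*2^6,130)=130, bounds=[65,130]
  i=7: D_i=min(10*2^7,130)=130, bounds=[65,130]
  i=8: D_i=min(10*2^8,130)=130, bounds=[65,130]
  i=9: D_i=min(10*2^9,130)=130, bounds=[65,130]

Answer: [5,10] [10,20] [20,40] [40,80] [65,130] [65,130] [65,130] [65,130] [65,130] [65,130]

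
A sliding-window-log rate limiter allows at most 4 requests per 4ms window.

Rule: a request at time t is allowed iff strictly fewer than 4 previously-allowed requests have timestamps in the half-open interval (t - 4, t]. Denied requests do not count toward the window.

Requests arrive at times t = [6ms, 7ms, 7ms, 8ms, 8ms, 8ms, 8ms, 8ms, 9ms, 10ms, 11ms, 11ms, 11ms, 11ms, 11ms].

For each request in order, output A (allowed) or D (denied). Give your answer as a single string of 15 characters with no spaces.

Tracking allowed requests in the window:
  req#1 t=6ms: ALLOW
  req#2 t=7ms: ALLOW
  req#3 t=7ms: ALLOW
  req#4 t=8ms: ALLOW
  req#5 t=8ms: DENY
  req#6 t=8ms: DENY
  req#7 t=8ms: DENY
  req#8 t=8ms: DENY
  req#9 t=9ms: DENY
  req#10 t=10ms: ALLOW
  req#11 t=11ms: ALLOW
  req#12 t=11ms: ALLOW
  req#13 t=11ms: DENY
  req#14 t=11ms: DENY
  req#15 t=11ms: DENY

Answer: AAAADDDDDAAADDD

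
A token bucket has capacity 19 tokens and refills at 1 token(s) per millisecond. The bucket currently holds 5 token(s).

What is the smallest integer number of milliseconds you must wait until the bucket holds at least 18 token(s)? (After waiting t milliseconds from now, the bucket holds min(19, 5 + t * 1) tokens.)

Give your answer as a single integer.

Answer: 13

Derivation:
Need 5 + t * 1 >= 18, so t >= 13/1.
Smallest integer t = ceil(13/1) = 13.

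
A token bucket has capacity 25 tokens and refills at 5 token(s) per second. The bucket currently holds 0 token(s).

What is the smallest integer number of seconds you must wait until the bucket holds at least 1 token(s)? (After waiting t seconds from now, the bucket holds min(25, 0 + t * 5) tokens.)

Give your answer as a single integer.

Need 0 + t * 5 >= 1, so t >= 1/5.
Smallest integer t = ceil(1/5) = 1.

Answer: 1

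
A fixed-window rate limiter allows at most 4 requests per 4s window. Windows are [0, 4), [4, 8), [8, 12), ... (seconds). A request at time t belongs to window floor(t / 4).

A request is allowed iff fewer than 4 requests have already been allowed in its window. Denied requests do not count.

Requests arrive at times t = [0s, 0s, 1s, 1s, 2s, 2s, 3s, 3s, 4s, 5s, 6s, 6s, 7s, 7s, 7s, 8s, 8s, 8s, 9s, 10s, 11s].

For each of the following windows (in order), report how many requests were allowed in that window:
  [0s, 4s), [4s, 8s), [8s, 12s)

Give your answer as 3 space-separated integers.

Answer: 4 4 4

Derivation:
Processing requests:
  req#1 t=0s (window 0): ALLOW
  req#2 t=0s (window 0): ALLOW
  req#3 t=1s (window 0): ALLOW
  req#4 t=1s (window 0): ALLOW
  req#5 t=2s (window 0): DENY
  req#6 t=2s (window 0): DENY
  req#7 t=3s (window 0): DENY
  req#8 t=3s (window 0): DENY
  req#9 t=4s (window 1): ALLOW
  req#10 t=5s (window 1): ALLOW
  req#11 t=6s (window 1): ALLOW
  req#12 t=6s (window 1): ALLOW
  req#13 t=7s (window 1): DENY
  req#14 t=7s (window 1): DENY
  req#15 t=7s (window 1): DENY
  req#16 t=8s (window 2): ALLOW
  req#17 t=8s (window 2): ALLOW
  req#18 t=8s (window 2): ALLOW
  req#19 t=9s (window 2): ALLOW
  req#20 t=10s (window 2): DENY
  req#21 t=11s (window 2): DENY

Allowed counts by window: 4 4 4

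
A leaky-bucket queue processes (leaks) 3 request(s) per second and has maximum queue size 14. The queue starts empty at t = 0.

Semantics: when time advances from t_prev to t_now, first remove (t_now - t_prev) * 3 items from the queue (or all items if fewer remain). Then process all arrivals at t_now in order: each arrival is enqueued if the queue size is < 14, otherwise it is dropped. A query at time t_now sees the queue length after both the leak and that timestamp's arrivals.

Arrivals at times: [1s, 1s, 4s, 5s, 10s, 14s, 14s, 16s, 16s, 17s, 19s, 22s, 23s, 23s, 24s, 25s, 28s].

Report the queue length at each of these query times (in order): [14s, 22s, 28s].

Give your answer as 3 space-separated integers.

Queue lengths at query times:
  query t=14s: backlog = 2
  query t=22s: backlog = 1
  query t=28s: backlog = 1

Answer: 2 1 1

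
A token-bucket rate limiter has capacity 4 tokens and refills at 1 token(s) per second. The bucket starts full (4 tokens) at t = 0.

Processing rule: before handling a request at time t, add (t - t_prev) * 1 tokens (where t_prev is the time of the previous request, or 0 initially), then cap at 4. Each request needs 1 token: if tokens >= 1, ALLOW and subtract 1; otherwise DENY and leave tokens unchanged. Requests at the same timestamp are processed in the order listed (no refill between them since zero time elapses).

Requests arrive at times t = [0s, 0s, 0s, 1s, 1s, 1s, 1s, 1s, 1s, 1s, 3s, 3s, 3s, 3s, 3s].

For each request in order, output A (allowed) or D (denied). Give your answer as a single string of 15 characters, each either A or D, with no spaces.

Answer: AAAAADDDDDAADDD

Derivation:
Simulating step by step:
  req#1 t=0s: ALLOW
  req#2 t=0s: ALLOW
  req#3 t=0s: ALLOW
  req#4 t=1s: ALLOW
  req#5 t=1s: ALLOW
  req#6 t=1s: DENY
  req#7 t=1s: DENY
  req#8 t=1s: DENY
  req#9 t=1s: DENY
  req#10 t=1s: DENY
  req#11 t=3s: ALLOW
  req#12 t=3s: ALLOW
  req#13 t=3s: DENY
  req#14 t=3s: DENY
  req#15 t=3s: DENY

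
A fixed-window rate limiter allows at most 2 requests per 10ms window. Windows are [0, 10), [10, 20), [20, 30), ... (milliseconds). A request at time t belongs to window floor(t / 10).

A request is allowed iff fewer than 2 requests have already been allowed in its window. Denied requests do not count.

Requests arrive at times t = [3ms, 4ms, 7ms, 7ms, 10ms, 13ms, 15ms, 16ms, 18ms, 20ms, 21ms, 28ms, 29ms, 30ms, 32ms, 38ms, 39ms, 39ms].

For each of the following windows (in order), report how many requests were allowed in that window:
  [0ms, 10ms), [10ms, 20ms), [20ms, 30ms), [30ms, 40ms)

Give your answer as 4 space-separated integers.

Processing requests:
  req#1 t=3ms (window 0): ALLOW
  req#2 t=4ms (window 0): ALLOW
  req#3 t=7ms (window 0): DENY
  req#4 t=7ms (window 0): DENY
  req#5 t=10ms (window 1): ALLOW
  req#6 t=13ms (window 1): ALLOW
  req#7 t=15ms (window 1): DENY
  req#8 t=16ms (window 1): DENY
  req#9 t=18ms (window 1): DENY
  req#10 t=20ms (window 2): ALLOW
  req#11 t=21ms (window 2): ALLOW
  req#12 t=28ms (window 2): DENY
  req#13 t=29ms (window 2): DENY
  req#14 t=30ms (window 3): ALLOW
  req#15 t=32ms (window 3): ALLOW
  req#16 t=38ms (window 3): DENY
  req#17 t=39ms (window 3): DENY
  req#18 t=39ms (window 3): DENY

Allowed counts by window: 2 2 2 2

Answer: 2 2 2 2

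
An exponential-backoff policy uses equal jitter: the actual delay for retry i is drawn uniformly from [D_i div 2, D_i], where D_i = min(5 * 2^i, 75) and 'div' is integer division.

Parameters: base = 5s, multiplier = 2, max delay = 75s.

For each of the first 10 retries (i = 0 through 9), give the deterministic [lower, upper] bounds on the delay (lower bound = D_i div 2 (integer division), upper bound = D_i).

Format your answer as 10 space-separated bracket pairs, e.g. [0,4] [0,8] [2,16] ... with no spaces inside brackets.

Answer: [2,5] [5,10] [10,20] [20,40] [37,75] [37,75] [37,75] [37,75] [37,75] [37,75]

Derivation:
Computing bounds per retry:
  i=0: D_i=min(5*2^0,75)=5, bounds=[2,5]
  i=1: D_i=min(5*2^1,75)=10, bounds=[5,10]
  i=2: D_i=min(5*2^2,75)=20, bounds=[10,20]
  i=3: D_i=min(5*2^3,75)=40, bounds=[20,40]
  i=4: D_i=min(5*2^4,75)=75, bounds=[37,75]
  i=5: D_i=min(5*2^5,75)=75, bounds=[37,75]
  i=6: D_i=min(5*2^6,75)=75, bounds=[37,75]
  i=7: D_i=min(5*2^7,75)=75, bounds=[37,75]
  i=8: D_i=min(5*2^8,75)=75, bounds=[37,75]
  i=9: D_i=min(5*2^9,75)=75, bounds=[37,75]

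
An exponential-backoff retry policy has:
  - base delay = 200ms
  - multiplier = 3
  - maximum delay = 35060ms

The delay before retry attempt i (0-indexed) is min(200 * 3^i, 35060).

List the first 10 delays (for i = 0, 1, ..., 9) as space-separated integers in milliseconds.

Computing each delay:
  i=0: min(200*3^0, 35060) = 200
  i=1: min(200*3^1, 35060) = 600
  i=2: min(200*3^2, 35060) = 1800
  i=3: min(200*3^3, 35060) = 5400
  i=4: min(200*3^4, 35060) = 16200
  i=5: min(200*3^5, 35060) = 35060
  i=6: min(200*3^6, 35060) = 35060
  i=7: min(200*3^7, 35060) = 35060
  i=8: min(200*3^8, 35060) = 35060
  i=9: min(200*3^9, 35060) = 35060

Answer: 200 600 1800 5400 16200 35060 35060 35060 35060 35060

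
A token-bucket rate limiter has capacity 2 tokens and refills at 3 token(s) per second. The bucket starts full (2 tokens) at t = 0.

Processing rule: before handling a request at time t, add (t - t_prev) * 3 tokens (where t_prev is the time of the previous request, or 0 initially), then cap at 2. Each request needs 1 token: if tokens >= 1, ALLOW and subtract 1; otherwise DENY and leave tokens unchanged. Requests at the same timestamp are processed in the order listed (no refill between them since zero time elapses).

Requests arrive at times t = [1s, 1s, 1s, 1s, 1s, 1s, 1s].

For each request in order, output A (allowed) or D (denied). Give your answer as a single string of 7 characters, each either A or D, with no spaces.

Answer: AADDDDD

Derivation:
Simulating step by step:
  req#1 t=1s: ALLOW
  req#2 t=1s: ALLOW
  req#3 t=1s: DENY
  req#4 t=1s: DENY
  req#5 t=1s: DENY
  req#6 t=1s: DENY
  req#7 t=1s: DENY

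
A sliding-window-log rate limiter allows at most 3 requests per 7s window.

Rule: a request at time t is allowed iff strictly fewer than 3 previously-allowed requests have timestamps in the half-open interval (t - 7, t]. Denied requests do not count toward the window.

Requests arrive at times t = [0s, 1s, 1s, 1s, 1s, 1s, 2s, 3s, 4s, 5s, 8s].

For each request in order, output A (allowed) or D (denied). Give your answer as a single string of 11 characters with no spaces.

Answer: AAADDDDDDDA

Derivation:
Tracking allowed requests in the window:
  req#1 t=0s: ALLOW
  req#2 t=1s: ALLOW
  req#3 t=1s: ALLOW
  req#4 t=1s: DENY
  req#5 t=1s: DENY
  req#6 t=1s: DENY
  req#7 t=2s: DENY
  req#8 t=3s: DENY
  req#9 t=4s: DENY
  req#10 t=5s: DENY
  req#11 t=8s: ALLOW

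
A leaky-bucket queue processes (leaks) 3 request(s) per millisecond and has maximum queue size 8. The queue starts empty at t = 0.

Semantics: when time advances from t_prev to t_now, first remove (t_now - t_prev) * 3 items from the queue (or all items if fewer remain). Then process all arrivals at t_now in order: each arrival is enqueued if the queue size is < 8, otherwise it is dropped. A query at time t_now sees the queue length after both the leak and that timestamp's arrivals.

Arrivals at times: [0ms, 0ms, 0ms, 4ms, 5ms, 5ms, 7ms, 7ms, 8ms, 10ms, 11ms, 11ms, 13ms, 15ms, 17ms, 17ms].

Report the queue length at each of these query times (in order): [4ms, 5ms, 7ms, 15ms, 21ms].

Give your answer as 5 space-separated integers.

Queue lengths at query times:
  query t=4ms: backlog = 1
  query t=5ms: backlog = 2
  query t=7ms: backlog = 2
  query t=15ms: backlog = 1
  query t=21ms: backlog = 0

Answer: 1 2 2 1 0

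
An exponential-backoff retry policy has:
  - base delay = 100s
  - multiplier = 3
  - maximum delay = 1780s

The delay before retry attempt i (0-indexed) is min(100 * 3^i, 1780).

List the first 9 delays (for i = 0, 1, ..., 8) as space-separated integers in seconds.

Answer: 100 300 900 1780 1780 1780 1780 1780 1780

Derivation:
Computing each delay:
  i=0: min(100*3^0, 1780) = 100
  i=1: min(100*3^1, 1780) = 300
  i=2: min(100*3^2, 1780) = 900
  i=3: min(100*3^3, 1780) = 1780
  i=4: min(100*3^4, 1780) = 1780
  i=5: min(100*3^5, 1780) = 1780
  i=6: min(100*3^6, 1780) = 1780
  i=7: min(100*3^7, 1780) = 1780
  i=8: min(100*3^8, 1780) = 1780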